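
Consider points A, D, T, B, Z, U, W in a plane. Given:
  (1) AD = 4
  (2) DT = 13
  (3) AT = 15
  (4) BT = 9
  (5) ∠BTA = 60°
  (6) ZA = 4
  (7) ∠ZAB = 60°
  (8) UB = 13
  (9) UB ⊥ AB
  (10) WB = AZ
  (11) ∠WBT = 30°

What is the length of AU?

Step 1: By the law of cosines on triangle BTA: BA² = 9² + 15² − 2·9·15·cos(60°) = 171, so BA = 3·√19.
Step 2: By the law of cosines on triangle ABU: AU² = (3·√19)² + 13² − 2·3·√19·13·cos(90°) = 340, so AU = 2·√85.

Therefore, the length of AU = 2·√85.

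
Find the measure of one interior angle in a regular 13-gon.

Each interior angle of a regular n-gon is (n - 2) * 180 / n.
For n = 13: (13 - 2) * 180 / 13 = 1980/13 = 1980/13 degrees.

1980/13 degrees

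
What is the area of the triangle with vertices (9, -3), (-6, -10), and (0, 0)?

Using the Shoelace formula for a triangle:
Area = (1/2)|x0(y1 - y2) + x1(y2 - y0) + x2(y0 - y1)|
Area = (1/2)|9(-10 - 0) + -6(0 - -3) + 0(-3 - -10)|
Area = (1/2)|-90 + -18 + 0|
Area = (1/2)|-108|
Area = (1/2)(108)
Area = 54

54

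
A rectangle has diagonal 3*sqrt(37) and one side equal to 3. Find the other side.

b = sqrt(d^2 - a^2) = sqrt(333 - 9) = sqrt(324) = 18

18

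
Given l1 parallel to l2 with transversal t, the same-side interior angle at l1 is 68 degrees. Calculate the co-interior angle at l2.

Co-interior angles sum to 180: 180 - 68 = 112 degrees.

112 degrees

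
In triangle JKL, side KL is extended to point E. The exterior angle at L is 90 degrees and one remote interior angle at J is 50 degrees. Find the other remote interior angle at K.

The exterior angle theorem states that an exterior angle equals the sum of the two non-adjacent interior angles.
So 90 = 50 + angle K, which gives angle K = 90 - 50 = 40 degrees.

40 degrees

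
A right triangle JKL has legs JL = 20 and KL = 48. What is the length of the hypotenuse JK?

In a right triangle, the square of the hypotenuse equals the sum of the squares of the two legs.
The legs are 20 and 48, so the hypotenuse = sqrt(400 + 2304) = sqrt(2704) = 52.

52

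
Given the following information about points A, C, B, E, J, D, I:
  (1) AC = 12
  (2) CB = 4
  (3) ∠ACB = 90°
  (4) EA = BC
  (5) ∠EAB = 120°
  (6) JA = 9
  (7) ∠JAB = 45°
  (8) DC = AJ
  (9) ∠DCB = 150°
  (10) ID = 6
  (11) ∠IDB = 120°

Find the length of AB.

Step 1: By the law of cosines on triangle ACB: AB² = 12² + 4² − 2·12·4·cos(90°) = 160, so AB = 4·√10.

Therefore, the length of AB = 4·√10.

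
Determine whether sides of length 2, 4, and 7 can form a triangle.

Check the triangle inequality: 2 + 4 = 6 ≤ 7.
Since the sum of two sides does not exceed the third, no triangle can be formed.

No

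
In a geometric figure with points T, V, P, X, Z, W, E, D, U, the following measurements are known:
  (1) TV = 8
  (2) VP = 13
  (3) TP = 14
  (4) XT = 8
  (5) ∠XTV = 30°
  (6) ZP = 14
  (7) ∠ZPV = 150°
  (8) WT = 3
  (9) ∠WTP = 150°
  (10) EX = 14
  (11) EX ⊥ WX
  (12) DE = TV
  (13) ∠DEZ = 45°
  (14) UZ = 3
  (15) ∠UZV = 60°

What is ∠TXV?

Step 1: By the law of cosines on triangle XTV: XV² = 8² + 8² − 2·8·8·cos(30°) = 17.15, so XV ≈ 4.14.
Step 2: By the inverse law of cosines on triangle TXV: cos(∠TXV) = (8² + 4.14² − 8²) / (2·8·4.14) = 17.15/66.26 = 0.2588, so ∠TXV = 75°.

Therefore, the measure of angle ∠TXV = 75°.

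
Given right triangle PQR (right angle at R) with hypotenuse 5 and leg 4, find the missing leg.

By the Pythagorean theorem: QR^2 = PQ^2 - PR^2
QR^2 = 5^2 - 4^2 = 25 - 16 = 9
QR = sqrt(9) = 3

3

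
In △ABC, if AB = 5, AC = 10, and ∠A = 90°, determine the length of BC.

By the law of cosines: BC^2 = AB^2 + AC^2 - 2*AB*AC*cos(A)
BC^2 = 5^2 + 10^2 - 2*5*10*cos(90°)
BC^2 = 25 + 100 - 100*(0)
BC^2 = 125
BC = 5*sqrt(5)

5*sqrt(5)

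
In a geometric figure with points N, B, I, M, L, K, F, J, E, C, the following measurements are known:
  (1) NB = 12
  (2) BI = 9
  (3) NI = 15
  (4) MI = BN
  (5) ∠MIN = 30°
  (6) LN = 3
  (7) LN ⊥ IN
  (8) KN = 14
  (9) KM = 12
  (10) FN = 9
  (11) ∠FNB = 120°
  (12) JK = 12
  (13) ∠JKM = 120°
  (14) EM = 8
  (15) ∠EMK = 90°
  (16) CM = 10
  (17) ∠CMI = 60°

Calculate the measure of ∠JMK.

Step 1: By the law of cosines on triangle MKJ: MJ² = 12² + 12² − 2·12·12·cos(120°) = 432, so MJ = 12·√3.
Step 2: By the inverse law of cosines on triangle JMK: cos(∠JMK) = ((12·√3)² + 12² − 12²) / (2·12·√3·12) = 432/498.83 = 0.866, so ∠JMK = 30°.

Therefore, the measure of angle ∠JMK = 30°.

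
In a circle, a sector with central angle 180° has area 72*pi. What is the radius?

Sector area A = πr² × θ/360, so r² = 360A / (πθ).
r² = 360 × 72*pi / (π × 180)
r² = 144
r = 12

12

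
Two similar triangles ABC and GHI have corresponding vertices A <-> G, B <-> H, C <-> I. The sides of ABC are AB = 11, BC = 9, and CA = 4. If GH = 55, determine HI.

Similar triangles have proportional sides. Setting up the proportion:
GH / AB = HI / BC
55 / 11 = HI / 9
HI = 9 * 55 / 11 = 45.

45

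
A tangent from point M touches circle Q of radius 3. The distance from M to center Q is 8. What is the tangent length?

tangent = √(d² - r²) = √(8² - 3²) = √(64 - 9) = √55 = sqrt(55)

sqrt(55)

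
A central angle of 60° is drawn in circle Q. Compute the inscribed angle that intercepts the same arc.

An inscribed angle intercepts an arc from a point on the circle, while the central angle intercepts the same arc from the center.
The inscribed angle is always half the central angle: 60° / 2 = 30°.

30°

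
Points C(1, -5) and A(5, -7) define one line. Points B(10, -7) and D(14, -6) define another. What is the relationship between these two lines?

Slope of line 1: m1 = (-7 - -5)/(5 - 1) = -2/4 = -1/2
Slope of line 2: m2 = (-6 - -7)/(14 - 10) = 1/4 = 1/4
m1 != m2 (-1/2 != 1/4), so not parallel.
m1 * m2 = (-1/2) * (1/4) = -1/8 != -1, so not perpendicular.
The lines are neither parallel nor perpendicular.

Neither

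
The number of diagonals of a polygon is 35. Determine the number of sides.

Using d = n(n - 3)/2, we solve 35 = n(n - 3)/2.
So n(n - 3) = 70.
Testing n = 10: 10 * 7 = 70 = 70. Correct.
The polygon has 10 sides.

10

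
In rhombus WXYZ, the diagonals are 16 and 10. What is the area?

Area of a rhombus = (d1 * d2) / 2
Area = (16 * 10) / 2
Area = 160 / 2
Area = 80

80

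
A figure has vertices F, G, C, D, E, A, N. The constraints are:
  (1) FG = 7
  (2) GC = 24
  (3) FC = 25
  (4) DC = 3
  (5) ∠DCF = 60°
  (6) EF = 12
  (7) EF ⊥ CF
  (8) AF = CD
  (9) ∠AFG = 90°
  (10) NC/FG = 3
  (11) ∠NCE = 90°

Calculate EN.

From the given relations: NC = 3·FG = 3·7 = 21.
Step 1: By the law of cosines on triangle EFC: EC² = 12² + 25² − 2·12·25·cos(90°) = 769, so EC ≈ 27.73.
Step 2: By the law of cosines on triangle ECN: EN² = 27.73² + 21² − 2·27.73·21·cos(90°) = 1210, so EN = 11·√10.

Therefore, the length of EN = 11·√10.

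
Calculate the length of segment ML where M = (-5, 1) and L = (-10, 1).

d = sqrt((-5)^2 + (0)^2) = sqrt(25) = 5

5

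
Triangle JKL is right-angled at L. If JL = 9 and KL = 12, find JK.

In a right triangle, the square of the hypotenuse equals the sum of the squares of the two legs.
The legs are 9 and 12, so the hypotenuse = sqrt(81 + 144) = sqrt(225) = 15.

15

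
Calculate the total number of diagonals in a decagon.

Each of the 10 vertices connects to 7 non-adjacent vertices via diagonals.
Total connections = 10 × 7 = 70, but each diagonal is counted twice.
Number of diagonals = 70 / 2 = 35.

35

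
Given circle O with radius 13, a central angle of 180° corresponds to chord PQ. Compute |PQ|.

Chord length = 2r sin(θ/2)
= 2 × 13 × sin(180°/2)
= 2 × 13 × sin(90°)
= 26

26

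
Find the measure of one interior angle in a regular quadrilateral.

Each interior angle of a regular n-gon is (n - 2) * 180 / n.
For n = 4: (4 - 2) * 180 / 4 = 360/4 = 90 degrees.

90 degrees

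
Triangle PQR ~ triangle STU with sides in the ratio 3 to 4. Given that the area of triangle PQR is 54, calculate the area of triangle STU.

Area ratio = (3/4)^2 = 9/16. Area of STU = 54 * 16/9 = 96.

96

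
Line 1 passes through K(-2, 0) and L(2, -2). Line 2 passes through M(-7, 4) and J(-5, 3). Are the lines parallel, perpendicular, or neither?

Slope of line 1: m1 = (-2 - 0)/(2 - -2) = -2/4 = -1/2
Slope of line 2: m2 = (3 - 4)/(-5 - -7) = -1/2 = -1/2
m1 = m2, so the lines are parallel.

Parallel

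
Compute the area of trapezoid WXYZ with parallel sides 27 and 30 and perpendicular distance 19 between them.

A trapezoid's area equals the midsegment times the height.
The midsegment is (27 + 30) / 2 = 57/2.
Area = 57/2 * 19 = 1083/2.

1083/2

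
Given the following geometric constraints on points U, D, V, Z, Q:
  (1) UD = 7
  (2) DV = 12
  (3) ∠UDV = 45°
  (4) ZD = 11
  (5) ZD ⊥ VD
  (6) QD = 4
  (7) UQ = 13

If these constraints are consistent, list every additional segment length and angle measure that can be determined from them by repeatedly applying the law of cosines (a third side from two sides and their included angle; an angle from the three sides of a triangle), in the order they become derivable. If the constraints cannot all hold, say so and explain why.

These constraints are not satisfiable: by the triangle inequality in triangle DUQ, (1) UD = 7 and (6) QD = 4 force UQ ≤ 7 + 4 = 11, but (7) says UQ = 13. No planar figure meets all of them, so nothing further can be derived.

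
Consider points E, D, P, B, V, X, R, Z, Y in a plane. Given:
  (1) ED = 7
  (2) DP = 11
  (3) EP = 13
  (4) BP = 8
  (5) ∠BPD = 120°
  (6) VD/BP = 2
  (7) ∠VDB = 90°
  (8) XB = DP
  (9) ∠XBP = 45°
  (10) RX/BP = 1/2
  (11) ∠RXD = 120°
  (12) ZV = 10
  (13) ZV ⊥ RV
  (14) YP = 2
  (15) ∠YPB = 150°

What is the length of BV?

From the given relations: VD = 2·BP = 2·8 = 16.
Step 1: By the law of cosines on triangle BPD: BD² = 8² + 11² − 2·8·11·cos(120°) = 273, so BD ≈ 16.52.
Step 2: By the law of cosines on triangle BDV: BV² = 16.52² + 16² − 2·16.52·16·cos(90°) = 529, so BV = 23.

Therefore, the length of BV = 23.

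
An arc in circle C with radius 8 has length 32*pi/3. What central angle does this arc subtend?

The full circumference is 2πr = 16*pi.
The arc is 32*pi/3 / 16*pi = 2/3 of the full circle.
So the central angle = 2/3 × 360° = 240°.

240°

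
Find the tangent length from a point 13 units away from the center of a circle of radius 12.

The tangent, radius, and line from the external point to the center form a right triangle.
The right angle is where the tangent meets the radius.
By the Pythagorean theorem: tangent² + 12² = 13²
tangent² = 169 - 144 = 25
tangent = 5

5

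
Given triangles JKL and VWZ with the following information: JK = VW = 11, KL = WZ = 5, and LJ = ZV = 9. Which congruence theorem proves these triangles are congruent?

Consider the given information: JK = VW = 11, KL = WZ = 5, and LJ = ZV = 9
This is not SAS or HL: SAS requires two sides and the included angle between them. HL only applies to right triangles with matching hypotenuse and leg.
The correct criterion is SSS. All three pairs of corresponding sides are equal (Side-Side-Side).

SSS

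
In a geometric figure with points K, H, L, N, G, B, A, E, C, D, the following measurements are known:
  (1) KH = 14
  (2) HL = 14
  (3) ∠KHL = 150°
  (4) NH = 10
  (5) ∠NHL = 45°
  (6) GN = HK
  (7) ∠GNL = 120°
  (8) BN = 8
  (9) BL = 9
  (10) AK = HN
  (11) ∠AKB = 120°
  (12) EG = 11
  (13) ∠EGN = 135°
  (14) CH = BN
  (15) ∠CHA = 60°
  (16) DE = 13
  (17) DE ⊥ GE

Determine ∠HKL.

Step 1: By the law of cosines on triangle KHL: KL² = 14² + 14² − 2·14·14·cos(150°) = 731.48, so KL ≈ 27.05.
Step 2: By the inverse law of cosines on triangle HKL: cos(∠HKL) = (14² + 27.05² − 14²) / (2·14·27.05) = 731.48/757.29 = 0.9659, so ∠HKL = 15°.

Therefore, the measure of angle ∠HKL = 15°.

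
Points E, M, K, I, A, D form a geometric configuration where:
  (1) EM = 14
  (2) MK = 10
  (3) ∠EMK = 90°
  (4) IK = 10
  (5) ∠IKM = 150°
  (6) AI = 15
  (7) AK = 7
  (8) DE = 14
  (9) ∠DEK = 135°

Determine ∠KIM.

Step 1: By the law of cosines on triangle IKM: IM² = 10² + 10² − 2·10·10·cos(150°) = 373.21, so IM ≈ 19.32.
Step 2: By the inverse law of cosines on triangle KIM: cos(∠KIM) = (10² + 19.32² − 10²) / (2·10·19.32) = 373.21/386.37 = 0.9659, so ∠KIM = 15°.

Therefore, the measure of angle ∠KIM = 15°.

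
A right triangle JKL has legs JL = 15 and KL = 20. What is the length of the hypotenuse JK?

JK = sqrt(15^2 + 20^2) = sqrt(625) = 25

25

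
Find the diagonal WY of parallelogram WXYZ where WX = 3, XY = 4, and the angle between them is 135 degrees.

The diagonal of a parallelogram can be found by treating two adjacent sides and the diagonal as a triangle.
Applying the law of cosines with sides 3, 4 and included angle 135°:
d^2 = 9 + 16 - 24*cos(135°) = 12*sqrt(2) + 25
d = sqrt(12*sqrt(2) + 25)

sqrt(12*sqrt(2) + 25)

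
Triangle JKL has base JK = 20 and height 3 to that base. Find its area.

Area = (1/2)(20)(3) = 30

30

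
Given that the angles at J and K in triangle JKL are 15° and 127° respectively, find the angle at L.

By the triangle angle sum property, the three interior angles of any triangle add up to 180°.
We know angle J = 15° and angle K = 127°, so their sum is 142°.
Therefore angle L = 180° - 142° = 38°.

38 degrees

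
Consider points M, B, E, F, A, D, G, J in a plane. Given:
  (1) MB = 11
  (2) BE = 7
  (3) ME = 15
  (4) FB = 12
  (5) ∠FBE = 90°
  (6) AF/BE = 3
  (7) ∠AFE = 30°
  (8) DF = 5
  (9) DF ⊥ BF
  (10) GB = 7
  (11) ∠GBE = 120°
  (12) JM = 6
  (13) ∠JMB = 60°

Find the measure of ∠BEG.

Step 1: By the law of cosines on triangle EBG: EG² = 7² + 7² − 2·7·7·cos(120°) = 147, so EG = 7·√3.
Step 2: By the inverse law of cosines on triangle BEG: cos(∠BEG) = (7² + (7·√3)² − 7²) / (2·7·7·√3) = 147/169.74 = 0.866, so ∠BEG = 30°.

Therefore, the measure of angle ∠BEG = 30°.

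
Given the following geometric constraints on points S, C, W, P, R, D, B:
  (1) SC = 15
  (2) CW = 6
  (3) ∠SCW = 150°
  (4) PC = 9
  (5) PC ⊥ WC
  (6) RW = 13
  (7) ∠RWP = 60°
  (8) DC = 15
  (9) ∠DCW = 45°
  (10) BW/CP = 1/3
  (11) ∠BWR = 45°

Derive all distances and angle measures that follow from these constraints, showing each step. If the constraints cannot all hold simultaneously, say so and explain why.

The constraints are consistent.

From the given relations:
  BW = 1/3·CP = 1/3·9 = 3

Step 1: From SC = 15, CW = 6, and ∠SCW = 150°, by the law of cosines:
  SW² = SC² + CW² - 2·SC·CW·cos(150°) = 225 + 36 + 155.9 = 416.9
  SW ≈ 20.42

Step 2: From WC = 6, CP = 9, and ∠WCP = 90°, by the law of cosines:
  WP² = WC² + CP² - 2·WC·CP·cos(90°) = 36 + 81 - 0 = 117
  WP = 3·√13

Step 3: From WC = 6, CD = 15, and ∠WCD = 45°, by the law of cosines:
  WD² = WC² + CD² - 2·WC·CD·cos(45°) = 36 + 225 - 127.3 = 133.7
  WD ≈ 11.56

Step 4: From RW = 13, WB = 3, and ∠RWB = 45°, by the law of cosines:
  RB² = RW² + WB² - 2·RW·WB·cos(45°) = 169 + 9 - 55.15 = 122.8
  RB ≈ 11.08

Step 5: From PW = 3·√13, WR = 13, and ∠PWR = 60°, by the law of cosines:
  PR² = PW² + WR² - 2·PW·WR·cos(60°) = 117 + 169 - 140.6 = 145.4
  PR ≈ 12.06

Step 6: From SC = 15, SW = 20.42, CW = 6, by the inverse law of cosines:
  cos(∠CSW) = (SC² + SW² - CW²) / (2·SC·SW)
  ∠CSW = 8.45°

Step 7: From WC = 6, WD = 11.56, CD = 15, by the inverse law of cosines:
  cos(∠CWD) = (WC² + WD² - CD²) / (2·WC·WD)
  ∠CWD = 113.48°

Step 8: From WC = 6, WP = 3·√13, CP = 9, by the inverse law of cosines:
  cos(∠CWP) = (WC² + WP² - CP²) / (2·WC·WP)
  ∠CWP = 56.31°

Step 9: From WC = 6, WS = 20.42, CS = 15, by the inverse law of cosines:
  cos(∠CWS) = (WC² + WS² - CS²) / (2·WC·WS)
  ∠CWS = 21.55°

Step 10: From PC = 9, PW = 3·√13, CW = 6, by the inverse law of cosines:
  cos(∠CPW) = (PC² + PW² - CW²) / (2·PC·PW)
  ∠CPW = 33.69°

Step 11: From RB = 11.08, RW = 13, BW = 3, by the inverse law of cosines:
  cos(∠BRW) = (RB² + RW² - BW²) / (2·RB·RW)
  ∠BRW = 11.03°

Step 12: From DC = 15, DW = 11.56, CW = 6, by the inverse law of cosines:
  cos(∠CDW) = (DC² + DW² - CW²) / (2·DC·DW)
  ∠CDW = 21.52°

Step 13: From BR = 11.08, BW = 3, RW = 13, by the inverse law of cosines:
  cos(∠RBW) = (BR² + BW² - RW²) / (2·BR·BW)
  ∠RBW = 123.97°

Step 14: From PR = 12.06, PW = 3·√13, RW = 13, by the inverse law of cosines:
  cos(∠RPW) = (PR² + PW² - RW²) / (2·PR·PW)
  ∠RPW = 69.02°

Step 15: From RP = 12.06, RW = 13, PW = 3·√13, by the inverse law of cosines:
  cos(∠PRW) = (RP² + RW² - PW²) / (2·RP·RW)
  ∠PRW = 50.98°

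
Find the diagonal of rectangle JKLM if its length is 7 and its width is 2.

A rectangle's diagonal splits it into two right triangles, with the diagonal as the hypotenuse.
By the Pythagorean theorem, d^2 = 7^2 + 2^2 = 53.
Therefore d = sqrt(53).

sqrt(53)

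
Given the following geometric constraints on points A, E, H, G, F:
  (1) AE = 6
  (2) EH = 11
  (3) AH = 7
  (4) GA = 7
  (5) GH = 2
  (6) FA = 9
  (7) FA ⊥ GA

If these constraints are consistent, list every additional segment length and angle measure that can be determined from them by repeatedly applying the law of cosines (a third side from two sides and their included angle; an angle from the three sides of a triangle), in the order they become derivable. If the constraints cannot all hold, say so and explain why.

The constraints are consistent. Derivable facts, in order:
After 1 step:
- GF = √130
- ∠AEH = 35.1°
- ∠AGH = 81.79°
- ∠AHE = 29.53°
- ∠AHG = 81.79°
- ∠EAH = 115.38°
- ∠GAH = 16.43°
After 2 steps:
- ∠AFG = 37.87°
- ∠AGF = 52.13°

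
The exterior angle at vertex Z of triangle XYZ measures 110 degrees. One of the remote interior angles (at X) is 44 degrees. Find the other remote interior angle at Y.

The exterior angle theorem states that an exterior angle equals the sum of the two non-adjacent interior angles.
So 110 = 44 + angle Y, which gives angle Y = 110 - 44 = 66 degrees.

66 degrees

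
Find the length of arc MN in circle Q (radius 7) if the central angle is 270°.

Arc length = 2πr × θ/360
= 2π × 7 × 3/4
= 21*pi/2

21*pi/2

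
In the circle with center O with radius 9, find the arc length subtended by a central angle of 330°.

Arc length = 2πr × θ/360
= 2π × 9 × 11/12
= 33*pi/2

33*pi/2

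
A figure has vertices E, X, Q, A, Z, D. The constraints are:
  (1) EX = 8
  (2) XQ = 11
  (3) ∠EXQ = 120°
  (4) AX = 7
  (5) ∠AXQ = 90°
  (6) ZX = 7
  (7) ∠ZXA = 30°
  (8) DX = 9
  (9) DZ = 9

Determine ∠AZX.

Step 1: By the law of cosines on triangle ZXA: ZA² = 7² + 7² − 2·7·7·cos(30°) = 13.13, so ZA ≈ 3.62.
Step 2: By the inverse law of cosines on triangle AZX: cos(∠AZX) = (3.62² + 7² − 7²) / (2·3.62·7) = 13.13/50.73 = 0.2588, so ∠AZX = 75°.

Therefore, the measure of angle ∠AZX = 75°.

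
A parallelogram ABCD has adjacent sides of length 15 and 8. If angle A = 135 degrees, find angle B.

Opposite sides of a parallelogram are parallel, so consecutive angles form co-interior angles on a transversal.
Co-interior angles sum to 180°, giving angle B = 180 - 135 = 45 degrees.

45 degrees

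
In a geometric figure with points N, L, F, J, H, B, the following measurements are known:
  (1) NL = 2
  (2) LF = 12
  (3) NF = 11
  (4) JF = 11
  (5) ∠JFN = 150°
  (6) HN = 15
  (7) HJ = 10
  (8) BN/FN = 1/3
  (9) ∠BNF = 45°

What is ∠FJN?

Step 1: By the law of cosines on triangle JFN: JN² = 11² + 11² − 2·11·11·cos(150°) = 451.58, so JN ≈ 21.25.
Step 2: By the inverse law of cosines on triangle FJN: cos(∠FJN) = (11² + 21.25² − 11²) / (2·11·21.25) = 451.58/467.51 = 0.9659, so ∠FJN = 15°.

Therefore, the measure of angle ∠FJN = 15°.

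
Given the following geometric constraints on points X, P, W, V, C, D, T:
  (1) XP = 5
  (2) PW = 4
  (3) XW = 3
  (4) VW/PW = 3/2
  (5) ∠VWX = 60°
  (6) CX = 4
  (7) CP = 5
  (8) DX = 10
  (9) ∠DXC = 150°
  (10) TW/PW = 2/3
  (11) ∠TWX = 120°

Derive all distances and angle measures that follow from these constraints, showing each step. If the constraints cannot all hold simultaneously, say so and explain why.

The constraints are consistent.

From the given relations:
  VW = 3/2·PW = 3/2·4 = 6
  TW = 2/3·PW = 2/3·4 ≈ 2.67

Step 1: From XW = 3, WV = 6, and ∠XWV = 60°, by the law of cosines:
  XV² = XW² + WV² - 2·XW·WV·cos(60°) = 9 + 36 - 18 = 27
  XV = 3·√3

Step 2: From XW = 3, WT = 2.67, and ∠XWT = 120°, by the law of cosines:
  XT² = XW² + WT² - 2·XW·WT·cos(120°) = 9 + 7.111 + 8 = 24.11
  XT ≈ 4.91

Step 3: From CX = 4, XD = 10, and ∠CXD = 150°, by the law of cosines:
  CD² = CX² + XD² - 2·CX·XD·cos(150°) = 16 + 100 + 69.28 = 185.3
  CD ≈ 13.61

Step 4: From XC = 4, XP = 5, CP = 5, by the inverse law of cosines:
  cos(∠CXP) = (XC² + XP² - CP²) / (2·XC·XP)
  ∠CXP = 66.42°

Step 5: From XP = 5, XW = 3, PW = 4, by the inverse law of cosines:
  cos(∠PXW) = (XP² + XW² - PW²) / (2·XP·XW)
  ∠PXW = 53.13°

Step 6: From PC = 5, PX = 5, CX = 4, by the inverse law of cosines:
  cos(∠CPX) = (PC² + PX² - CX²) / (2·PC·PX)
  ∠CPX = 47.16°

Step 7: From PW = 4, PX = 5, WX = 3, by the inverse law of cosines:
  cos(∠WPX) = (PW² + PX² - WX²) / (2·PW·PX)
  ∠WPX = 36.87°

Step 8: From WP = 4, WX = 3, PX = 5, by the inverse law of cosines:
  cos(∠PWX) = (WP² + WX² - PX²) / (2·WP·WX)
  ∠PWX = 90°

Step 9: From CP = 5, CX = 4, PX = 5, by the inverse law of cosines:
  cos(∠PCX) = (CP² + CX² - PX²) / (2·CP·CX)
  ∠PCX = 66.42°

Step 10: From XT = 4.91, XW = 3, TW = 2.67, by the inverse law of cosines:
  cos(∠TXW) = (XT² + XW² - TW²) / (2·XT·XW)
  ∠TXW = 28.05°

Step 11: From XV = 3·√3, XW = 3, VW = 6, by the inverse law of cosines:
  cos(∠VXW) = (XV² + XW² - VW²) / (2·XV·XW)
  ∠VXW = 90°

Step 12: From VW = 6, VX = 3·√3, WX = 3, by the inverse law of cosines:
  cos(∠WVX) = (VW² + VX² - WX²) / (2·VW·VX)
  ∠WVX = 30°

Step 13: From CD = 13.61, CX = 4, DX = 10, by the inverse law of cosines:
  cos(∠DCX) = (CD² + CX² - DX²) / (2·CD·CX)
  ∠DCX = 21.55°

Step 14: From DC = 13.61, DX = 10, CX = 4, by the inverse law of cosines:
  cos(∠CDX) = (DC² + DX² - CX²) / (2·DC·DX)
  ∠CDX = 8.45°

Step 15: From TW = 2.67, TX = 4.91, WX = 3, by the inverse law of cosines:
  cos(∠WTX) = (TW² + TX² - WX²) / (2·TW·TX)
  ∠WTX = 31.95°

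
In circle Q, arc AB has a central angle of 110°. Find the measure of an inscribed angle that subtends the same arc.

By the inscribed angle theorem, the inscribed angle is half the central angle.
Inscribed angle = 110° / 2 = 55°

55°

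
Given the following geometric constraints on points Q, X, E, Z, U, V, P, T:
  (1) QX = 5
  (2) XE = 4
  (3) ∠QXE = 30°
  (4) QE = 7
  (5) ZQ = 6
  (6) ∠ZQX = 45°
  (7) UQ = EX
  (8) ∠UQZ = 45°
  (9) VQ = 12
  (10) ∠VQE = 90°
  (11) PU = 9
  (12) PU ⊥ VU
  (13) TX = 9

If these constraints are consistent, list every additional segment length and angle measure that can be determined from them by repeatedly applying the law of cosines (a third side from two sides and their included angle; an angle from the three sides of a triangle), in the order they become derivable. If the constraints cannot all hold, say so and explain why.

These constraints are not satisfiable: (1), (2) and (3) already determine QE: by the law of cosines QE² = 5² + 4² − 2·5·4·cos(30°) = 6.36, so QE ≈ 2.52, which contradicts (4) QE = 7. No planar figure meets all of them, so nothing further can be derived.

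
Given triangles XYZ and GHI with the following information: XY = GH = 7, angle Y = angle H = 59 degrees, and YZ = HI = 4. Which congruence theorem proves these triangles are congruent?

The given information matches SAS: Two pairs of corresponding sides and the included angle are equal (Side-Angle-Side).

SAS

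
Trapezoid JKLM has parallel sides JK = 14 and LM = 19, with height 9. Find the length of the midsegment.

The midsegment (median) of a trapezoid connects the midpoints of the non-parallel sides.
Its length is the average of the two bases: (14 + 19) / 2 = 33/2.

33/2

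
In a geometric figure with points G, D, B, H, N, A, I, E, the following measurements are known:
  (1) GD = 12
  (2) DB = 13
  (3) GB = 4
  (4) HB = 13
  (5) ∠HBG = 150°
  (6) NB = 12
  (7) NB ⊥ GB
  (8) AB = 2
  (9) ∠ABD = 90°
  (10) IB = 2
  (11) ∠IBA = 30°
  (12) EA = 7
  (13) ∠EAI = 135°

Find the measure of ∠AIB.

Step 1: By the law of cosines on triangle IBA: IA² = 2² + 2² − 2·2·2·cos(30°) = 1.07, so IA ≈ 1.04.
Step 2: By the inverse law of cosines on triangle AIB: cos(∠AIB) = (1.04² + 2² − 2²) / (2·1.04·2) = 1.07/4.14 = 0.2588, so ∠AIB = 75°.

Therefore, the measure of angle ∠AIB = 75°.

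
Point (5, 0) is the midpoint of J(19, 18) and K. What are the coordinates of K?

Using the midpoint formula: M = ((x1 + x2)/2, (y1 + y2)/2)
We know M = (5, 0) and J = (19, 18)
For x: 5 = (19 + x2)/2, so x2 = 2*5 - 19 = -9
For y: 0 = (18 + y2)/2, so y2 = 2*0 - 18 = -18
K = (-9, -18)

(-9, -18)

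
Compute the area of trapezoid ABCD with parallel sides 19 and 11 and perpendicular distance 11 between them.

Area = (19 + 11) * 11 / 2 = 330 / 2 = 165

165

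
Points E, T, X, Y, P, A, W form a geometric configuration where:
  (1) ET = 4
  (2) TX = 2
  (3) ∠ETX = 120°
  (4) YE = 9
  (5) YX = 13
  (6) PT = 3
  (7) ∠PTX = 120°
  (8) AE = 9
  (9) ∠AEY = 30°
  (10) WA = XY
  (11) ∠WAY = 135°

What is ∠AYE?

Step 1: By the law of cosines on triangle YEA: YA² = 9² + 9² − 2·9·9·cos(30°) = 21.7, so YA ≈ 4.66.
Step 2: By the inverse law of cosines on triangle AYE: cos(∠AYE) = (4.66² + 9² − 9²) / (2·4.66·9) = 21.7/83.86 = 0.2588, so ∠AYE = 75°.

Therefore, the measure of angle ∠AYE = 75°.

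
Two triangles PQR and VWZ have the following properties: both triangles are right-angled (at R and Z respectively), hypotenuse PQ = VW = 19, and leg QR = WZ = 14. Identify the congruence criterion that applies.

The given information provides:
both triangles are right-angled (at R and Z respectively), hypotenuse PQ = VW = 19, and leg QR = WZ = 14
This matches the HL congruence theorem.
The hypotenuse and one leg of two right triangles are equal (Hypotenuse-Leg).

HL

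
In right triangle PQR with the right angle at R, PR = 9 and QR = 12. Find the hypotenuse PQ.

By the Pythagorean theorem: PQ^2 = PR^2 + QR^2
PQ^2 = 9^2 + 12^2 = 81 + 144 = 225
PQ = sqrt(225) = 15

15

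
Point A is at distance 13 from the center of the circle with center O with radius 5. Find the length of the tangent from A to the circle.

The tangent, radius, and line from the external point to the center form a right triangle.
The right angle is where the tangent meets the radius.
By the Pythagorean theorem: tangent² + 5² = 13²
tangent² = 169 - 25 = 144
tangent = 12

12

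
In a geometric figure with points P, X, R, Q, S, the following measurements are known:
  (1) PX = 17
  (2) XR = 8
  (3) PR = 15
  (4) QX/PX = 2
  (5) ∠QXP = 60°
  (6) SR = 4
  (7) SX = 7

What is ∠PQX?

From the given relations: QX = 2·PX = 2·17 = 34.
Step 1: By the law of cosines on triangle QXP: QP² = 34² + 17² − 2·34·17·cos(60°) = 867, so QP = 17·√3.
Step 2: By the inverse law of cosines on triangle PQX: cos(∠PQX) = ((17·√3)² + 34² − 17²) / (2·17·√3·34) = 1734/2002.25 = 0.866, so ∠PQX = 30°.

Therefore, the measure of angle ∠PQX = 30°.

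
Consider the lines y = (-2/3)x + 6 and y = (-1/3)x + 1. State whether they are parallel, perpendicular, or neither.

Slope of line 1: m1 = -2/3
Slope of line 2: m2 = -1/3
m1 != m2 and m1*m2 = 2/9 != -1. Neither.

Neither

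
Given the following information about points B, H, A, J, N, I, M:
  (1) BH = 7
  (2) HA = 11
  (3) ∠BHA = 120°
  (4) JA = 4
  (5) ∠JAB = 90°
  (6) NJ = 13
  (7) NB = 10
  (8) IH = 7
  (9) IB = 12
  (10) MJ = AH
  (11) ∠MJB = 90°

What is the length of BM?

From the given relations: MJ = AH = 11.
Step 1: By the law of cosines on triangle BHA: BA² = 7² + 11² − 2·7·11·cos(120°) = 247, so BA ≈ 15.72.
Step 2: By the law of cosines on triangle BAJ: BJ² = 15.72² + 4² − 2·15.72·4·cos(90°) = 263, so BJ ≈ 16.22.
Step 3: By the law of cosines on triangle BJM: BM² = 16.22² + 11² − 2·16.22·11·cos(90°) = 384, so BM = 8·√6.

Therefore, the length of BM = 8·√6.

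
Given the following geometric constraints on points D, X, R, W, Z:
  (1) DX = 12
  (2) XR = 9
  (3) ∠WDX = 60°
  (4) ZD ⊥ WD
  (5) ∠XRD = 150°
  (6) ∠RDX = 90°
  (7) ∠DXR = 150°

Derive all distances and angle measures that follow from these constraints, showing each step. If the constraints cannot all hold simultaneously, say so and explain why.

These constraints are not satisfiable: (5), (6) and (7) are the three interior angles of triangle XRD, which must sum to 180°, but 150° + 90° + 150° = 390°. No planar figure meets all of them, so nothing further can be derived.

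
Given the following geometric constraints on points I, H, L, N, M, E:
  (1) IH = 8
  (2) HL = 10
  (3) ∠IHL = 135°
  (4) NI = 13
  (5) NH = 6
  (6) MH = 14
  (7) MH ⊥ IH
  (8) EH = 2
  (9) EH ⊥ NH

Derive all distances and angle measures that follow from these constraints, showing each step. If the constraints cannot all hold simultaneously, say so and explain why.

The constraints are consistent.

Step 1: From IH = 8, HL = 10, and ∠IHL = 135°, by the law of cosines:
  IL² = IH² + HL² - 2·IH·HL·cos(135°) = 64 + 100 + 113.1 = 277.1
  IL ≈ 16.65

Step 2: From IH = 8, HM = 14, and ∠IHM = 90°, by the law of cosines:
  IM² = IH² + HM² - 2·IH·HM·cos(90°) = 64 + 196 - 0 = 260
  IM = 2·√65

Step 3: From NH = 6, HE = 2, and ∠NHE = 90°, by the law of cosines:
  NE² = NH² + HE² - 2·NH·HE·cos(90°) = 36 + 4 - 0 = 40
  NE = 2·√10

Step 4: From IH = 8, IN = 13, HN = 6, by the inverse law of cosines:
  cos(∠HIN) = (IH² + IN² - HN²) / (2·IH·IN)
  ∠HIN = 18.72°

Step 5: From HI = 8, HN = 6, IN = 13, by the inverse law of cosines:
  cos(∠IHN) = (HI² + HN² - IN²) / (2·HI·HN)
  ∠IHN = 135.95°

Step 6: From NH = 6, NI = 13, HI = 8, by the inverse law of cosines:
  cos(∠HNI) = (NH² + NI² - HI²) / (2·NH·NI)
  ∠HNI = 25.33°

Step 7: From IH = 8, IL = 16.65, HL = 10, by the inverse law of cosines:
  cos(∠HIL) = (IH² + IL² - HL²) / (2·IH·IL)
  ∠HIL = 25.14°

Step 8: From IH = 8, IM = 2·√65, HM = 14, by the inverse law of cosines:
  cos(∠HIM) = (IH² + IM² - HM²) / (2·IH·IM)
  ∠HIM = 60.26°

Step 9: From LH = 10, LI = 16.65, HI = 8, by the inverse law of cosines:
  cos(∠HLI) = (LH² + LI² - HI²) / (2·LH·LI)
  ∠HLI = 19.86°

Step 10: From NE = 2·√10, NH = 6, EH = 2, by the inverse law of cosines:
  cos(∠ENH) = (NE² + NH² - EH²) / (2·NE·NH)
  ∠ENH = 18.43°

Step 11: From MH = 14, MI = 2·√65, HI = 8, by the inverse law of cosines:
  cos(∠HMI) = (MH² + MI² - HI²) / (2·MH·MI)
  ∠HMI = 29.74°

Step 12: From EH = 2, EN = 2·√10, HN = 6, by the inverse law of cosines:
  cos(∠HEN) = (EH² + EN² - HN²) / (2·EH·EN)
  ∠HEN = 71.57°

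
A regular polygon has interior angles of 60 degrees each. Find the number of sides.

Each interior angle of a regular n-gon is (n - 2) * 180 / n.
Setting this equal to 60:
(n - 2) * 180 / n = 60
Each exterior angle = 180 - 60 = 120 degrees.
Since exterior angles sum to 360: n = 360 / 120 = 3.

3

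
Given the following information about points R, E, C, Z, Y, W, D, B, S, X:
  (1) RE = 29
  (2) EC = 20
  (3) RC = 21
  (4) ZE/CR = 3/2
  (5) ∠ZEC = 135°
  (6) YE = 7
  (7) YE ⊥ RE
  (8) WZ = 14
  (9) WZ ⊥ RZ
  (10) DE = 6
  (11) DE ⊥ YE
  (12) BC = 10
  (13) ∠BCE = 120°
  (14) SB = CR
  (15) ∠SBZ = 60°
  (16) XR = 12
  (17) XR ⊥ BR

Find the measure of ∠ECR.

Step 1: By the inverse law of cosines on triangle ECR: cos(∠ECR) = (20² + 21² − 29²) / (2·20·21) = 0/840 = 0, so ∠ECR = 90°.

Therefore, the measure of angle ∠ECR = 90°.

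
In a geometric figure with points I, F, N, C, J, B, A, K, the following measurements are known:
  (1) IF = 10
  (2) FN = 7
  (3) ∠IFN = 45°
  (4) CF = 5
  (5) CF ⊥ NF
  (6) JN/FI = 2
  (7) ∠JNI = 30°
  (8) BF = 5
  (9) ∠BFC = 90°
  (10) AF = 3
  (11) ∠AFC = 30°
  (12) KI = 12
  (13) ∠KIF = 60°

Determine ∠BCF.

Step 1: By the law of cosines on triangle CFB: CB² = 5² + 5² − 2·5·5·cos(90°) = 50, so CB = 5·√2.
Step 2: By the inverse law of cosines on triangle BCF: cos(∠BCF) = ((5·√2)² + 5² − 5²) / (2·5·√2·5) = 50/70.71 = 0.7071, so ∠BCF = 45°.

Therefore, the measure of angle ∠BCF = 45°.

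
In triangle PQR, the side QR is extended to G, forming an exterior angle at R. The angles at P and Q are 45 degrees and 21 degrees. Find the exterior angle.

By the exterior angle theorem, an exterior angle of a triangle equals the sum of the two remote interior angles.
Exterior angle = angle P + angle Q
Exterior angle = 45 + 21 = 66 degrees

66 degrees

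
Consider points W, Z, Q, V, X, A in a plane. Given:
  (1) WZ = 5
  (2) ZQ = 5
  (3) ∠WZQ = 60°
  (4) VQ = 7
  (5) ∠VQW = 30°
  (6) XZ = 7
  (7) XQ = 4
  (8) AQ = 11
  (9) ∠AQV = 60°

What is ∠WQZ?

Step 1: By the law of cosines on triangle QZW: QW² = 5² + 5² − 2·5·5·cos(60°) = 25, so QW = 5.
Step 2: By the inverse law of cosines on triangle WQZ: cos(∠WQZ) = (5² + 5² − 5²) / (2·5·5) = 25/50 = 0.5, so ∠WQZ = 60°.

Therefore, the measure of angle ∠WQZ = 60°.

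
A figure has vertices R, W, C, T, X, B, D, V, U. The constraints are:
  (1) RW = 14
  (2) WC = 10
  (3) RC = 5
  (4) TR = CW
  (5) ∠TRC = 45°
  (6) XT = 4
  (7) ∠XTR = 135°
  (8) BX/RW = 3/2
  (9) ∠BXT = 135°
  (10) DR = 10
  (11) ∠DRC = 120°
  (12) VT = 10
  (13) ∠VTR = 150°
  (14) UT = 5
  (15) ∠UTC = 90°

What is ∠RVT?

From the given relations: TR = CW = 10.
Step 1: By the law of cosines on triangle VTR: VR² = 10² + 10² − 2·10·10·cos(150°) = 373.21, so VR ≈ 19.32.
Step 2: By the inverse law of cosines on triangle RVT: cos(∠RVT) = (19.32² + 10² − 10²) / (2·19.32·10) = 373.21/386.37 = 0.9659, so ∠RVT = 15°.

Therefore, the measure of angle ∠RVT = 15°.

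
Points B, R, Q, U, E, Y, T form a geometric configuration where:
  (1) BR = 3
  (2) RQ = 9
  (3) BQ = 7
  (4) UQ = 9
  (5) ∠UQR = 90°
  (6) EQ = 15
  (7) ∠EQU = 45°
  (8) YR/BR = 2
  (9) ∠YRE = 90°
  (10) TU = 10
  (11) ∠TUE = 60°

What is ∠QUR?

Step 1: By the law of cosines on triangle UQR: UR² = 9² + 9² − 2·9·9·cos(90°) = 162, so UR = 9·√2.
Step 2: By the inverse law of cosines on triangle QUR: cos(∠QUR) = (9² + (9·√2)² − 9²) / (2·9·9·√2) = 162/229.1 = 0.7071, so ∠QUR = 45°.

Therefore, the measure of angle ∠QUR = 45°.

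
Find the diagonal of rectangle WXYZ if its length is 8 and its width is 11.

Using the Pythagorean theorem:
d² = 8² + 11² = 64 + 121 = 185
d = sqrt(185)

sqrt(185)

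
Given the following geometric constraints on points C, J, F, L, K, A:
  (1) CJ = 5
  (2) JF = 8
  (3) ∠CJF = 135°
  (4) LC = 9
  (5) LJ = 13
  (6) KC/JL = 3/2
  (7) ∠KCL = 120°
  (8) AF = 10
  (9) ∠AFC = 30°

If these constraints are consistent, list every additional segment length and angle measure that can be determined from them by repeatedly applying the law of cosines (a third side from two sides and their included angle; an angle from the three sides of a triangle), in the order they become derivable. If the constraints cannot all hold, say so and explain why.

The constraints are consistent. Derivable facts, in order:
After 1 step:
- CF ≈ 12.07
- LK ≈ 25.23
- ∠CJL = 29.63°
- ∠CLJ = 15.94°
- ∠JCL = 134.43°
After 2 steps:
- CA ≈ 6.05
- ∠CFJ = 17.04°
- ∠CKL = 17.99°
- ∠CLK = 42.01°
- ∠FCJ = 27.96°
After 3 steps:
- ∠ACF = 55.75°
- ∠CAF = 94.25°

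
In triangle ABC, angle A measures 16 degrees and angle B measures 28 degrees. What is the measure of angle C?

Let angle C = x. Then 16 + 28 + x = 180.
x = 180 - 44 = 136 degrees.

136 degrees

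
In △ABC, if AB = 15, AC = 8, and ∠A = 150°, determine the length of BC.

By the law of cosines: BC^2 = AB^2 + AC^2 - 2*AB*AC*cos(A)
BC^2 = 15^2 + 8^2 - 2*15*8*cos(150°)
BC^2 = 225 + 64 - 240*(-sqrt(3)/2)
BC^2 = 120*sqrt(3) + 289
BC = sqrt(120*sqrt(3) + 289)

sqrt(120*sqrt(3) + 289)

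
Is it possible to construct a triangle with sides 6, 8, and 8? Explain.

Check all three triangle inequalities:
6 + 8 = 14 > 8 ✓
6 + 8 = 14 > 8 ✓
8 + 8 = 16 > 6 ✓
All conditions hold, so these sides form a valid triangle.

Yes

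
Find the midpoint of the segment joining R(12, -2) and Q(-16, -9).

The midpoint is the average of the coordinates:
x: (12 + -16)/2 = -2
y: (-2 + -9)/2 = -11/2
Midpoint = (-2, -11/2)

(-2, -11/2)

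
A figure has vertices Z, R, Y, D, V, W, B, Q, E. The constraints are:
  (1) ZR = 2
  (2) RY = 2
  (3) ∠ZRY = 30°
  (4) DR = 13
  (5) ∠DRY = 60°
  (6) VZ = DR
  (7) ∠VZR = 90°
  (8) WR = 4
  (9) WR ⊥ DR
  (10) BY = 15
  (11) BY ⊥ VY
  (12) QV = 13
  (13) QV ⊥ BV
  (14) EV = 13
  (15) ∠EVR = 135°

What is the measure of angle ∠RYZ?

Step 1: By the law of cosines on triangle YRZ: YZ² = 2² + 2² − 2·2·2·cos(30°) = 1.07, so YZ ≈ 1.04.
Step 2: By the inverse law of cosines on triangle RYZ: cos(∠RYZ) = (2² + 1.04² − 2²) / (2·2·1.04) = 1.07/4.14 = 0.2588, so ∠RYZ = 75°.

Therefore, the measure of angle ∠RYZ = 75°.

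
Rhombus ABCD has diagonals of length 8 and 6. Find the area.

The diagonals of a rhombus divide it into four right triangles.
Each triangle has legs 8/ 2 = 4 and 6/2 = 3, so each has area (1/2)*4*3 = 6.
Four such triangles give total area = (d1 * d2) / 2 = 24.

24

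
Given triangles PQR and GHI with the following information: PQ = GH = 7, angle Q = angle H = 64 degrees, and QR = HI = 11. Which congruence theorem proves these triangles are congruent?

The given information provides:
PQ = GH = 7, angle Q = angle H = 64 degrees, and QR = HI = 11
This matches the SAS congruence theorem.
Two pairs of corresponding sides and the included angle are equal (Side-Angle-Side).

SAS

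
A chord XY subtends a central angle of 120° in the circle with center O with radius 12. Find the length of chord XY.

Chord = 2(12) sin(60°) = 12*sqrt(3)

12*sqrt(3)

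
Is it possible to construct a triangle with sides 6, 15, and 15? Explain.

Check all three triangle inequalities:
6 + 15 = 21 > 15 ✓
6 + 15 = 21 > 15 ✓
15 + 15 = 30 > 6 ✓
All conditions hold, so these sides form a valid triangle.

Yes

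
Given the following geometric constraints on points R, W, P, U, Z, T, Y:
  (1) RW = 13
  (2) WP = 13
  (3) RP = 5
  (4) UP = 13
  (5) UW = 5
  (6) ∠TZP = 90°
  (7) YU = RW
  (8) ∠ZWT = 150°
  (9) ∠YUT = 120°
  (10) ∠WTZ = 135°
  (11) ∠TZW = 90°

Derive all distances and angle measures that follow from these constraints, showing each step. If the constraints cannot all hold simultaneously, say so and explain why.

These constraints are not satisfiable: (8), (10) and (11) are the three interior angles of triangle ZWT, which must sum to 180°, but 150° + 135° + 90° = 375°. No planar figure meets all of them, so nothing further can be derived.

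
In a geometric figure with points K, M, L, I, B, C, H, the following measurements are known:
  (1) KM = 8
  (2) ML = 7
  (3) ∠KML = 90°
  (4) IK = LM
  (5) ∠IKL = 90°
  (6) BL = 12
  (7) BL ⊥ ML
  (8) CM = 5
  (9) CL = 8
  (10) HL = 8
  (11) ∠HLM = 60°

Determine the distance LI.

From the given relations: IK = LM = 7.
Step 1: By the law of cosines on triangle LMK: LK² = 7² + 8² − 2·7·8·cos(90°) = 113, so LK = √113.
Step 2: By the law of cosines on triangle LKI: LI² = √113² + 7² − 2·√113·7·cos(90°) = 162, so LI = 9·√2.

Therefore, the length of LI = 9·√2.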